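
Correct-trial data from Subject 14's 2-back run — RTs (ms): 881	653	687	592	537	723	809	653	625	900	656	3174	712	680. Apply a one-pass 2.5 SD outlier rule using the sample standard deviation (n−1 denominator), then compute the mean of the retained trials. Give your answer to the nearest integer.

701 ms

n = 14, ΣRT = 12282, M = 877.286
Σ(x−M)² = 5816748.86; s = √(5816748.86/13) = 668.911
Cutoffs: 877.286 ± 2.5·668.911 → [-795.0, 2549.6]
Outside: 3174 → excluded.
Retained (n=13): Σ = 9108, mean = 9108/13 = 700.615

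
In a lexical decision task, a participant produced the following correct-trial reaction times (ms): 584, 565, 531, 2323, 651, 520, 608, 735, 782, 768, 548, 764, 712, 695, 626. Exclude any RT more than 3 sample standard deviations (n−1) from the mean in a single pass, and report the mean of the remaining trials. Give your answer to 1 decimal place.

649.2 ms

n = 15, ΣRT = 11412, M = 760.800
Σ(x−M)² = 2727604.40; s = √(2727604.40/14) = 441.394
Cutoffs: 760.800 ± 3·441.394 → [-563.4, 2085.0]
Outside: 2323 → excluded.
Retained (n=14): Σ = 9089, mean = 9089/14 = 649.214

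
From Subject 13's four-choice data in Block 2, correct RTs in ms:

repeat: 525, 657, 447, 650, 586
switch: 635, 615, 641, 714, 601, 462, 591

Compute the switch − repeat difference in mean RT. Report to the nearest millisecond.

M(repeat) = 2865/5 = 573.000
M(switch) = 4259/7 = 608.429
Difference = 608.429 − 573.000 = 35.429 ms

35 ms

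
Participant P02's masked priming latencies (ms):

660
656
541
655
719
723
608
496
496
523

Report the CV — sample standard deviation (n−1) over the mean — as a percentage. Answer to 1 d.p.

14.5%

n = 10, Σ = 6077, M = 607.7000
Σ(x−M)² = 69564.100; s = √(69564.100/9) = 87.9167
CV = 87.9167 / 607.7000 = 0.14467 = 14.467%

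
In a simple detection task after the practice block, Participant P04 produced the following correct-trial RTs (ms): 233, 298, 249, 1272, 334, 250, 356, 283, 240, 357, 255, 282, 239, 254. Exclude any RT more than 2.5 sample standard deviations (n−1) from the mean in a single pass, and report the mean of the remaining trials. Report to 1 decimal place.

279.2 ms

n = 14, ΣRT = 4902, M = 350.143
Σ(x−M)² = 938793.71; s = √(938793.71/13) = 268.728
Cutoffs: 350.143 ± 2.5·268.728 → [-321.7, 1022.0]
Outside: 1272 → excluded.
Retained (n=13): Σ = 3630, mean = 3630/13 = 279.231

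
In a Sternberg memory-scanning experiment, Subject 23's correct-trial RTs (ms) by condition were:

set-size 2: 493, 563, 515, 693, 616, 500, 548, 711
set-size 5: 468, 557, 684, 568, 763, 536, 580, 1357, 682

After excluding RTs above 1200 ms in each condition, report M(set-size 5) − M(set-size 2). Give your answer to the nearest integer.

25 ms

set-size 5: exclude 1357
M(set-size 2) = 4639/8 = 579.875
M(set-size 5) = 4838/8 = 604.750
Difference = 604.750 − 579.875 = 24.875 ms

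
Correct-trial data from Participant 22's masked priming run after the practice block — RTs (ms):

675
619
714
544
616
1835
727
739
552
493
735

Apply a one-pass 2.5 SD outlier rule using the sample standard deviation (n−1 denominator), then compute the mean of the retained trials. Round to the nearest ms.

641 ms

n = 11, ΣRT = 8249, M = 749.909
Σ(x−M)² = 1367826.91; s = √(1367826.91/10) = 369.841
Cutoffs: 749.909 ± 2.5·369.841 → [-174.7, 1674.5]
Outside: 1835 → excluded.
Retained (n=10): Σ = 6414, mean = 6414/10 = 641.400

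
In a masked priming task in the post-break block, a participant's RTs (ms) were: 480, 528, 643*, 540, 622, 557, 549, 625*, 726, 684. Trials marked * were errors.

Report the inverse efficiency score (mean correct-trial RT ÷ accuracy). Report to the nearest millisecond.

Correct trials (n=8): 480, 528, 540, 622, 557, 549, 726, 684
Mean correct RT = 4686/8 = 585.7500 ms
Proportion correct = 8/10
IES = 585.7500 / (8/10) = 732.188 ms

732 ms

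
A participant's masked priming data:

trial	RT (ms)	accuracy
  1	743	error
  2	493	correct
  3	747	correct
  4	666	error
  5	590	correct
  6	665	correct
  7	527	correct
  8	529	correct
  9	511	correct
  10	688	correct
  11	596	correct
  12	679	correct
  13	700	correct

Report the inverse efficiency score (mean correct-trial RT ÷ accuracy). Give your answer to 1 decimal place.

722.5 ms

Correct trials (n=11): 493, 747, 590, 665, 527, 529, 511, 688, 596, 679, 700
Mean correct RT = 6725/11 = 611.3636 ms
Proportion correct = 11/13
IES = 611.3636 / (11/13) = 722.521 ms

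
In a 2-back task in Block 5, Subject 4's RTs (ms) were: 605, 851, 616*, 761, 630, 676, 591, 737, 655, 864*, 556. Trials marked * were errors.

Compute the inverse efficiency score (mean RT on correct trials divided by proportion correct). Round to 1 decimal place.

Correct trials (n=9): 605, 851, 761, 630, 676, 591, 737, 655, 556
Mean correct RT = 6062/9 = 673.5556 ms
Proportion correct = 9/11
IES = 673.5556 / (9/11) = 823.235 ms

823.2 ms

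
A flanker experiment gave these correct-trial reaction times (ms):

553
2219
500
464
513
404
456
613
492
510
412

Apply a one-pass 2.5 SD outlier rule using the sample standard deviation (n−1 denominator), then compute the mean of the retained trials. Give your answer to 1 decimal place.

491.7 ms

n = 11, ΣRT = 7136, M = 648.727
Σ(x−M)² = 2747746.18; s = √(2747746.18/10) = 524.189
Cutoffs: 648.727 ± 2.5·524.189 → [-661.7, 1959.2]
Outside: 2219 → excluded.
Retained (n=10): Σ = 4917, mean = 4917/10 = 491.700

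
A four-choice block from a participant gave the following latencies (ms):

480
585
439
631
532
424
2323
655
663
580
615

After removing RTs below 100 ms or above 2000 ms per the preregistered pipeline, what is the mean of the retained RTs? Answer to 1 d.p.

Excluded: 2323
Retained (n=10): Σ = 5604
Mean = 5604/10 = 560.4000

560.4 ms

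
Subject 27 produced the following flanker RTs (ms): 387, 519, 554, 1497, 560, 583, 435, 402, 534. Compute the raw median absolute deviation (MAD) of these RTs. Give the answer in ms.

Sorted: 387, 402, 435, 519, 534, 554, 560, 583, 1497 → median = 534
|x − 534|: 147, 15, 20, 963, 26, 49, 99, 132, 0
Sorted deviations: 0, 15, 20, 26, 49, 99, 132, 147, 963 → MAD = 49

49 ms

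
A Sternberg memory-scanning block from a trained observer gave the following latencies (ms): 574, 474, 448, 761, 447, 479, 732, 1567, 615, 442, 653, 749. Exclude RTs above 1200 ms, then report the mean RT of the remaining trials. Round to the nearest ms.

579 ms

Excluded: 1567
Retained (n=11): Σ = 6374
Mean = 6374/11 = 579.4545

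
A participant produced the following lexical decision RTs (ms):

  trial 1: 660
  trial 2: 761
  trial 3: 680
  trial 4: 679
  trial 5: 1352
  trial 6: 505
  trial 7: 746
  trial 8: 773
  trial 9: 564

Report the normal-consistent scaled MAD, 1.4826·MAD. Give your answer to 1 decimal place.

120.1 ms

Sorted: 505, 564, 660, 679, 680, 746, 761, 773, 1352 → median = 680
|x − 680| sorted: 0, 1, 20, 66, 81, 93, 116, 175, 672 → MAD = 81
Robust SD ≈ 1.4826 × 81 = 120.091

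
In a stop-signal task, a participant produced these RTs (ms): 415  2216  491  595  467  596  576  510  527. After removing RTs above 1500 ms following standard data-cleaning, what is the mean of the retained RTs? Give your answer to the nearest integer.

522 ms

Excluded: 2216
Retained (n=8): Σ = 4177
Mean = 4177/8 = 522.1250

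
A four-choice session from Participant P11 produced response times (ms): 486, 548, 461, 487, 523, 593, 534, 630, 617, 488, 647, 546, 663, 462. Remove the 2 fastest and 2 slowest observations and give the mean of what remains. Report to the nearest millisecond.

Sorted: 461, 462, 486, 487, 488, 523, 534, 546, 548, 593, 617, 630, 647, 663
Drop lowest 2 (461, 462) and highest 2 (647, 663)
Remaining (n=10): Σ = 5452, mean = 5452/10 = 545.200

545 ms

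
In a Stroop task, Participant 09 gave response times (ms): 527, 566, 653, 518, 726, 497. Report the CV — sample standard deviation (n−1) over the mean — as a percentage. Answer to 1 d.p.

15.5%

n = 6, Σ = 3487, M = 581.1667
Σ(x−M)² = 40374.833; s = √(40374.833/5) = 89.8608
CV = 89.8608 / 581.1667 = 0.15462 = 15.462%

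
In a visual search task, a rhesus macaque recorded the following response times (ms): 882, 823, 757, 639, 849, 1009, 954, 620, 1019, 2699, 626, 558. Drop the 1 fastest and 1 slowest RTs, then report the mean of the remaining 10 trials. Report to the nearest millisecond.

Sorted: 558, 620, 626, 639, 757, 823, 849, 882, 954, 1009, 1019, 2699
Drop lowest 1 (558) and highest 1 (2699)
Remaining (n=10): Σ = 8178, mean = 8178/10 = 817.800

818 ms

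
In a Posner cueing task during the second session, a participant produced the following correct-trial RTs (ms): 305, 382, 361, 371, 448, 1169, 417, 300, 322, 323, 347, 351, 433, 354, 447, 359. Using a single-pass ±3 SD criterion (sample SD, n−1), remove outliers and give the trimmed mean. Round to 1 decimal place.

368.0 ms

n = 16, ΣRT = 6689, M = 418.062
Σ(x−M)² = 634762.94; s = √(634762.94/15) = 205.712
Cutoffs: 418.062 ± 3·205.712 → [-199.1, 1035.2]
Outside: 1169 → excluded.
Retained (n=15): Σ = 5520, mean = 5520/15 = 368.000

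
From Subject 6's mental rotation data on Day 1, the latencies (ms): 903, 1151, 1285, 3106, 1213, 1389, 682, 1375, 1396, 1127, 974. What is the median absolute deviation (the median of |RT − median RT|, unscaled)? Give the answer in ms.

176 ms

Sorted: 682, 903, 974, 1127, 1151, 1213, 1285, 1375, 1389, 1396, 3106 → median = 1213
|x − 1213|: 310, 62, 72, 1893, 0, 176, 531, 162, 183, 86, 239
Sorted deviations: 0, 62, 72, 86, 162, 176, 183, 239, 310, 531, 1893 → MAD = 176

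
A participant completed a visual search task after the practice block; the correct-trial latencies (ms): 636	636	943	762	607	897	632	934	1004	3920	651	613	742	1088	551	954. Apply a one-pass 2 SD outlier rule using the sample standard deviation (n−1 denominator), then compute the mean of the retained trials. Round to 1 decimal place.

n = 16, ΣRT = 15570, M = 973.125
Σ(x−M)² = 9694177.75; s = √(9694177.75/15) = 803.914
Cutoffs: 973.125 ± 2·803.914 → [-634.7, 2581.0]
Outside: 3920 → excluded.
Retained (n=15): Σ = 11650, mean = 11650/15 = 776.667

776.7 ms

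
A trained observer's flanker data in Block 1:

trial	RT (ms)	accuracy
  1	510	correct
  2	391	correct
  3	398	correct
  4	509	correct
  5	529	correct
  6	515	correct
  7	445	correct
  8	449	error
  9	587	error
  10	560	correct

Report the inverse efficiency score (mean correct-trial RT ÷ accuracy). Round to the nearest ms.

603 ms

Correct trials (n=8): 510, 391, 398, 509, 529, 515, 445, 560
Mean correct RT = 3857/8 = 482.1250 ms
Proportion correct = 8/10
IES = 482.1250 / (8/10) = 602.656 ms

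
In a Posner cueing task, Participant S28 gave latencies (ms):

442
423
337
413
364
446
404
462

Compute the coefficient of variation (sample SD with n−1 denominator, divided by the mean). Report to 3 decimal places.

n = 8, Σ = 3291, M = 411.3750
Σ(x−M)² = 12667.875; s = √(12667.875/7) = 42.5405
CV = 42.5405 / 411.3750 = 0.10341

0.103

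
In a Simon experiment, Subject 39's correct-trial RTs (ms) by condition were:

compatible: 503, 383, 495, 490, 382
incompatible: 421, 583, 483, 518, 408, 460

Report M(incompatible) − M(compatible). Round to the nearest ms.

28 ms

M(compatible) = 2253/5 = 450.600
M(incompatible) = 2873/6 = 478.833
Difference = 478.833 − 450.600 = 28.233 ms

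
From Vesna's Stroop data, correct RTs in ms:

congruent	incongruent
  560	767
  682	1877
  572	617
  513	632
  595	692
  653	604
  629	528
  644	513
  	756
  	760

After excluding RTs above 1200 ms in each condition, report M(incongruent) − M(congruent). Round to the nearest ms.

incongruent: exclude 1877
M(congruent) = 4848/8 = 606.000
M(incongruent) = 5869/9 = 652.111
Difference = 652.111 − 606.000 = 46.111 ms

46 ms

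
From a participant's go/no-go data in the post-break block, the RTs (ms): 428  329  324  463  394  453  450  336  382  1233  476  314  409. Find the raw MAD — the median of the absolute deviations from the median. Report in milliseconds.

54 ms

Sorted: 314, 324, 329, 336, 382, 394, 409, 428, 450, 453, 463, 476, 1233 → median = 409
|x − 409|: 19, 80, 85, 54, 15, 44, 41, 73, 27, 824, 67, 95, 0
Sorted deviations: 0, 15, 19, 27, 41, 44, 54, 67, 73, 80, 85, 95, 824 → MAD = 54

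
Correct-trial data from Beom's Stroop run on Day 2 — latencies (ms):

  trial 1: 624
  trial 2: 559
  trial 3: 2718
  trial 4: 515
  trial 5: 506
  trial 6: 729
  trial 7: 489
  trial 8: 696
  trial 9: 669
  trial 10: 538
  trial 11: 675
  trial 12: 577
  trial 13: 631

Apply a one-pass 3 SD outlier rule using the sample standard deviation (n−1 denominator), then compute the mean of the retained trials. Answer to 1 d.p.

600.7 ms

n = 13, ΣRT = 9926, M = 763.538
Σ(x−M)² = 4210457.23; s = √(4210457.23/12) = 592.344
Cutoffs: 763.538 ± 3·592.344 → [-1013.5, 2540.6]
Outside: 2718 → excluded.
Retained (n=12): Σ = 7208, mean = 7208/12 = 600.667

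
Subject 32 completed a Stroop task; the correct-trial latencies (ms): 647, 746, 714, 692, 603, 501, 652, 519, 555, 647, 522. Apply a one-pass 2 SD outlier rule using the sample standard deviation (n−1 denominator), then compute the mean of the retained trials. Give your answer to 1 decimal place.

n = 11, ΣRT = 6798, M = 618.000
Σ(x−M)² = 70814.00; s = √(70814.00/10) = 84.151
Cutoffs: 618.000 ± 2·84.151 → [449.7, 786.3]
No RTs fall outside the cutoffs; all 11 retained. Mean = 6798/11 = 618.000

618.0 ms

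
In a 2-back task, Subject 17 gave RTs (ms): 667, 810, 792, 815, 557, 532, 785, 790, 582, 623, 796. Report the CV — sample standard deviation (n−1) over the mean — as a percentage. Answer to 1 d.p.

n = 11, Σ = 7749, M = 704.4545
Σ(x−M)² = 127726.727; s = √(127726.727/10) = 113.0162
CV = 113.0162 / 704.4545 = 0.16043 = 16.043%

16.0%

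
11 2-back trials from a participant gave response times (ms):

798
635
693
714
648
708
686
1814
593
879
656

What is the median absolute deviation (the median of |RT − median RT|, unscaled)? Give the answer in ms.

45 ms

Sorted: 593, 635, 648, 656, 686, 693, 708, 714, 798, 879, 1814 → median = 693
|x − 693|: 105, 58, 0, 21, 45, 15, 7, 1121, 100, 186, 37
Sorted deviations: 0, 7, 15, 21, 37, 45, 58, 100, 105, 186, 1121 → MAD = 45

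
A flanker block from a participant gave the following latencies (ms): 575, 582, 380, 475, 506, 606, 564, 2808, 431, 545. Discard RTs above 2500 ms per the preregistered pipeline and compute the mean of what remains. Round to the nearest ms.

Excluded: 2808
Retained (n=9): Σ = 4664
Mean = 4664/9 = 518.2222

518 ms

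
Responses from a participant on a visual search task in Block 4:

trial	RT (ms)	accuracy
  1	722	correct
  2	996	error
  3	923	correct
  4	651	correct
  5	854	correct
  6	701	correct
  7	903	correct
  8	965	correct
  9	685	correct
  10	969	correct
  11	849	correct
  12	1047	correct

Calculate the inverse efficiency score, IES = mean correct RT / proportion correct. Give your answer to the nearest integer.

Correct trials (n=11): 722, 923, 651, 854, 701, 903, 965, 685, 969, 849, 1047
Mean correct RT = 9269/11 = 842.6364 ms
Proportion correct = 11/12
IES = 842.6364 / (11/12) = 919.240 ms

919 ms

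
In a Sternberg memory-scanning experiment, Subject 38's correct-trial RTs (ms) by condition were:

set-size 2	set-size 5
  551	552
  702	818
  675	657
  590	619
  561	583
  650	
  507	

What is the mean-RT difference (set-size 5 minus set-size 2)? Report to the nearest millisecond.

41 ms

M(set-size 2) = 4236/7 = 605.143
M(set-size 5) = 3229/5 = 645.800
Difference = 645.800 − 605.143 = 40.657 ms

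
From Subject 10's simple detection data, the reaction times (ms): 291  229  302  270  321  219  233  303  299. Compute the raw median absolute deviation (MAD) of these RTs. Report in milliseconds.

21 ms

Sorted: 219, 229, 233, 270, 291, 299, 302, 303, 321 → median = 291
|x − 291|: 0, 62, 11, 21, 30, 72, 58, 12, 8
Sorted deviations: 0, 8, 11, 12, 21, 30, 58, 62, 72 → MAD = 21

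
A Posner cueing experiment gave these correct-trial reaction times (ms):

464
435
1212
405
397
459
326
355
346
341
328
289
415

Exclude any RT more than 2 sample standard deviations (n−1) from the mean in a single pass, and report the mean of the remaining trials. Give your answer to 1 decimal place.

380.0 ms

n = 13, ΣRT = 5772, M = 444.000
Σ(x−M)² = 674640.00; s = √(674640.00/12) = 237.108
Cutoffs: 444.000 ± 2·237.108 → [-30.2, 918.2]
Outside: 1212 → excluded.
Retained (n=12): Σ = 4560, mean = 4560/12 = 380.000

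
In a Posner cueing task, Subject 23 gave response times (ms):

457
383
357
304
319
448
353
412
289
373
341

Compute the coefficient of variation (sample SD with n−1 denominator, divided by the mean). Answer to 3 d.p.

0.150

n = 11, Σ = 4036, M = 366.9091
Σ(x−M)² = 30306.909; s = √(30306.909/10) = 55.0517
CV = 55.0517 / 366.9091 = 0.15004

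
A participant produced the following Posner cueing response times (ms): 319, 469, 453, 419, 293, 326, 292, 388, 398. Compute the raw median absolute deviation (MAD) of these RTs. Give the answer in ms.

Sorted: 292, 293, 319, 326, 388, 398, 419, 453, 469 → median = 388
|x − 388|: 69, 81, 65, 31, 95, 62, 96, 0, 10
Sorted deviations: 0, 10, 31, 62, 65, 69, 81, 95, 96 → MAD = 65

65 ms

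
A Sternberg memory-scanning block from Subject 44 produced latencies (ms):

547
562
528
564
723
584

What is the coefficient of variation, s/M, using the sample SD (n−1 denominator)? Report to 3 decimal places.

n = 6, Σ = 3508, M = 584.6667
Σ(x−M)² = 24707.333; s = √(24707.333/5) = 70.2956
CV = 70.2956 / 584.6667 = 0.12023

0.120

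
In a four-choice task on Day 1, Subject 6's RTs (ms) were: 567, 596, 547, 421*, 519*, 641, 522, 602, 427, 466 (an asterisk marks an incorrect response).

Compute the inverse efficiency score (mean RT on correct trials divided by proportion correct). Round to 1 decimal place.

Correct trials (n=8): 567, 596, 547, 641, 522, 602, 427, 466
Mean correct RT = 4368/8 = 546.0000 ms
Proportion correct = 8/10
IES = 546.0000 / (8/10) = 682.500 ms

682.5 ms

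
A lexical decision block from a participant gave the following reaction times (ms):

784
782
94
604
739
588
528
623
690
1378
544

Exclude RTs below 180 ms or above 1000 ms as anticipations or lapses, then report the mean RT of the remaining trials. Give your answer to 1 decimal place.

Excluded: 94, 1378
Retained (n=9): Σ = 5882
Mean = 5882/9 = 653.5556

653.6 ms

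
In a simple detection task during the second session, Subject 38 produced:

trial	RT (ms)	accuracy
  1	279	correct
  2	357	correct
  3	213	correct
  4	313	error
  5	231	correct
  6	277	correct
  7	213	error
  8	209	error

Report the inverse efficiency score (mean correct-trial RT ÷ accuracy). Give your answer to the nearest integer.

Correct trials (n=5): 279, 357, 213, 231, 277
Mean correct RT = 1357/5 = 271.4000 ms
Proportion correct = 5/8
IES = 271.4000 / (5/8) = 434.240 ms

434 ms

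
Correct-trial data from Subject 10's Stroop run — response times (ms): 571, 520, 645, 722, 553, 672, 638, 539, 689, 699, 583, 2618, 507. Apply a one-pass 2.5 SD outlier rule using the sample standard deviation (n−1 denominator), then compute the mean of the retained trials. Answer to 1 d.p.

611.5 ms

n = 13, ΣRT = 9956, M = 765.846
Σ(x−M)² = 3778127.69; s = √(3778127.69/12) = 561.110
Cutoffs: 765.846 ± 2.5·561.110 → [-636.9, 2168.6]
Outside: 2618 → excluded.
Retained (n=12): Σ = 7338, mean = 7338/12 = 611.500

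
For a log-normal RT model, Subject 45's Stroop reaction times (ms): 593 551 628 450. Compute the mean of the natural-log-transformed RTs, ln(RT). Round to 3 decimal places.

ln(RT): 6.3852, 6.3117, 6.4425, 6.1092
Σ ln(RT) = 25.2487
Mean = 25.2487/4 = 6.31218

6.312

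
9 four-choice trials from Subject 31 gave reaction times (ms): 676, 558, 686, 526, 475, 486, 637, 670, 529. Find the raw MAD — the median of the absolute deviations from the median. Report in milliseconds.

Sorted: 475, 486, 526, 529, 558, 637, 670, 676, 686 → median = 558
|x − 558|: 118, 0, 128, 32, 83, 72, 79, 112, 29
Sorted deviations: 0, 29, 32, 72, 79, 83, 112, 118, 128 → MAD = 79

79 ms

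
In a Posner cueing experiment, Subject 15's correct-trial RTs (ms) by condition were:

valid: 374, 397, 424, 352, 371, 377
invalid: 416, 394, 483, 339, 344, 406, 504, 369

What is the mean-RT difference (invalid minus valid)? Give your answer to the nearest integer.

24 ms

M(valid) = 2295/6 = 382.500
M(invalid) = 3255/8 = 406.875
Difference = 406.875 − 382.500 = 24.375 ms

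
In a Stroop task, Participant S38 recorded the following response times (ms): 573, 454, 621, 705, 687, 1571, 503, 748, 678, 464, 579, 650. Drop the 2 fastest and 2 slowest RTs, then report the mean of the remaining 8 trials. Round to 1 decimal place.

624.5 ms

Sorted: 454, 464, 503, 573, 579, 621, 650, 678, 687, 705, 748, 1571
Drop lowest 2 (454, 464) and highest 2 (748, 1571)
Remaining (n=8): Σ = 4996, mean = 4996/8 = 624.500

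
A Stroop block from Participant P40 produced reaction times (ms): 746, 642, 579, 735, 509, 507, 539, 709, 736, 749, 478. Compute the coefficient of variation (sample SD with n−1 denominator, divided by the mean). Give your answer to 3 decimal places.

n = 11, Σ = 6929, M = 629.9091
Σ(x−M)² = 120018.909; s = √(120018.909/10) = 109.5531
CV = 109.5531 / 629.9091 = 0.17392

0.174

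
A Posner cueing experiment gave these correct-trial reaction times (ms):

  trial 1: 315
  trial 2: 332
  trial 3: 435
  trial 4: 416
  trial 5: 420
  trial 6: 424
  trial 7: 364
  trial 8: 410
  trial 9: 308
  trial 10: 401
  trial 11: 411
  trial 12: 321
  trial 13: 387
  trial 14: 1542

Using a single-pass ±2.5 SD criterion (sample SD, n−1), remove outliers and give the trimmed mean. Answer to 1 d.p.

n = 14, ΣRT = 6486, M = 463.286
Σ(x−M)² = 1278790.86; s = √(1278790.86/13) = 313.638
Cutoffs: 463.286 ± 2.5·313.638 → [-320.8, 1247.4]
Outside: 1542 → excluded.
Retained (n=13): Σ = 4944, mean = 4944/13 = 380.308

380.3 ms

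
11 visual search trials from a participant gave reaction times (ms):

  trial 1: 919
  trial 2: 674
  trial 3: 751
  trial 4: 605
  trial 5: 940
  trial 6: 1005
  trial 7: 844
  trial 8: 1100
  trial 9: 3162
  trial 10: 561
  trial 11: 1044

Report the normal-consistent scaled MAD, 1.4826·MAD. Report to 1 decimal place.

Sorted: 561, 605, 674, 751, 844, 919, 940, 1005, 1044, 1100, 3162 → median = 919
|x − 919| sorted: 0, 21, 75, 86, 125, 168, 181, 245, 314, 358, 2243 → MAD = 168
Robust SD ≈ 1.4826 × 168 = 249.077

249.1 ms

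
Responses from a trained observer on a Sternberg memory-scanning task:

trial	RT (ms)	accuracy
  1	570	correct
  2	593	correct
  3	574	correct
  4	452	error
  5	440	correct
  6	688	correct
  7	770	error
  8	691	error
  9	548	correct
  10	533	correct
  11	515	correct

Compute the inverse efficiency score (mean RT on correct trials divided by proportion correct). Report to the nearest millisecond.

767 ms

Correct trials (n=8): 570, 593, 574, 440, 688, 548, 533, 515
Mean correct RT = 4461/8 = 557.6250 ms
Proportion correct = 8/11
IES = 557.6250 / (8/11) = 766.734 ms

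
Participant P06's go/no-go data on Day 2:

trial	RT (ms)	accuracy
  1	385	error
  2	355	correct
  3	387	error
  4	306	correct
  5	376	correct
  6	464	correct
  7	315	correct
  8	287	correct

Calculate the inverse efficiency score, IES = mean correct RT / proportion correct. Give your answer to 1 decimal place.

Correct trials (n=6): 355, 306, 376, 464, 315, 287
Mean correct RT = 2103/6 = 350.5000 ms
Proportion correct = 6/8
IES = 350.5000 / (6/8) = 467.333 ms

467.3 ms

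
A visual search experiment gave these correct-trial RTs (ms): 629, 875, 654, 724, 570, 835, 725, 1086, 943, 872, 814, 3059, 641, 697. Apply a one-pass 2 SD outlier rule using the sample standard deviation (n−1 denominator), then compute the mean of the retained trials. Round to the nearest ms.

774 ms

n = 14, ΣRT = 13124, M = 937.429
Σ(x−M)² = 5103891.43; s = √(5103891.43/13) = 626.584
Cutoffs: 937.429 ± 2·626.584 → [-315.7, 2190.6]
Outside: 3059 → excluded.
Retained (n=13): Σ = 10065, mean = 10065/13 = 774.231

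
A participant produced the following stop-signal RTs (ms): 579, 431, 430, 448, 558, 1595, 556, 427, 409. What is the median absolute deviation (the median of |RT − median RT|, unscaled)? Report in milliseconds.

39 ms

Sorted: 409, 427, 430, 431, 448, 556, 558, 579, 1595 → median = 448
|x − 448|: 131, 17, 18, 0, 110, 1147, 108, 21, 39
Sorted deviations: 0, 17, 18, 21, 39, 108, 110, 131, 1147 → MAD = 39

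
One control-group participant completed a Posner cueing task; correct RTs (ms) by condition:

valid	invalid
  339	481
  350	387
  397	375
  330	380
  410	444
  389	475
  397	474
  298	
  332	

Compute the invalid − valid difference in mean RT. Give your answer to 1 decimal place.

70.6 ms

M(valid) = 3242/9 = 360.222
M(invalid) = 3016/7 = 430.857
Difference = 430.857 − 360.222 = 70.635 ms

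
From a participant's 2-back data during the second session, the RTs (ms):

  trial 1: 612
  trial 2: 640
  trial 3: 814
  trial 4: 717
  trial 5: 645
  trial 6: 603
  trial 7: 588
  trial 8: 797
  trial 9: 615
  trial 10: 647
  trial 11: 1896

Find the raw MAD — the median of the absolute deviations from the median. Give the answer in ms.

42 ms

Sorted: 588, 603, 612, 615, 640, 645, 647, 717, 797, 814, 1896 → median = 645
|x − 645|: 33, 5, 169, 72, 0, 42, 57, 152, 30, 2, 1251
Sorted deviations: 0, 2, 5, 30, 33, 42, 57, 72, 152, 169, 1251 → MAD = 42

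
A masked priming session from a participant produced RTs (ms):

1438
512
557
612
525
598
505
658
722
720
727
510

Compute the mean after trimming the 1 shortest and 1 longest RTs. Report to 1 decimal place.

Sorted: 505, 510, 512, 525, 557, 598, 612, 658, 720, 722, 727, 1438
Drop lowest 1 (505) and highest 1 (1438)
Remaining (n=10): Σ = 6141, mean = 6141/10 = 614.100

614.1 ms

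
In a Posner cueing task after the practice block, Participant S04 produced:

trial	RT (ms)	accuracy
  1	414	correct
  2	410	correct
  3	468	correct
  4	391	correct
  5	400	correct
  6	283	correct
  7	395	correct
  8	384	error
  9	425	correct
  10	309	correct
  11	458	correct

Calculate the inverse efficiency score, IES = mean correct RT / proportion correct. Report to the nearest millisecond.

435 ms

Correct trials (n=10): 414, 410, 468, 391, 400, 283, 395, 425, 309, 458
Mean correct RT = 3953/10 = 395.3000 ms
Proportion correct = 10/11
IES = 395.3000 / (10/11) = 434.830 ms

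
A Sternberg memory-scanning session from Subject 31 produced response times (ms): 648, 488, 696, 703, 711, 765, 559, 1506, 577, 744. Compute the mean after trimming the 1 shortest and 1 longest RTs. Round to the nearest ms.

Sorted: 488, 559, 577, 648, 696, 703, 711, 744, 765, 1506
Drop lowest 1 (488) and highest 1 (1506)
Remaining (n=8): Σ = 5403, mean = 5403/8 = 675.375

675 ms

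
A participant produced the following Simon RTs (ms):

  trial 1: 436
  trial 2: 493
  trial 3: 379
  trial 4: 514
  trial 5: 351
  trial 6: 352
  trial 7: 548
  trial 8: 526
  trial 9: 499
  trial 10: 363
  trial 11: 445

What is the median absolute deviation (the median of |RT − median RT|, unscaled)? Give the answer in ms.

69 ms

Sorted: 351, 352, 363, 379, 436, 445, 493, 499, 514, 526, 548 → median = 445
|x − 445|: 9, 48, 66, 69, 94, 93, 103, 81, 54, 82, 0
Sorted deviations: 0, 9, 48, 54, 66, 69, 81, 82, 93, 94, 103 → MAD = 69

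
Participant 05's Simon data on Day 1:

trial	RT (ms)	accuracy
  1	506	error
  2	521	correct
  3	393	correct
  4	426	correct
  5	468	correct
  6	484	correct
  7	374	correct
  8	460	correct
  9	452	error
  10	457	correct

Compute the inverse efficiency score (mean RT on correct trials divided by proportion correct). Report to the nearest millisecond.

Correct trials (n=8): 521, 393, 426, 468, 484, 374, 460, 457
Mean correct RT = 3583/8 = 447.8750 ms
Proportion correct = 8/10
IES = 447.8750 / (8/10) = 559.844 ms

560 ms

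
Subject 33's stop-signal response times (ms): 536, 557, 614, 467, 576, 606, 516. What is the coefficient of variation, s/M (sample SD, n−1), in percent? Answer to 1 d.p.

9.4%

n = 7, Σ = 3872, M = 553.1429
Σ(x−M)² = 16128.857; s = √(16128.857/6) = 51.8473
CV = 51.8473 / 553.1429 = 0.09373 = 9.373%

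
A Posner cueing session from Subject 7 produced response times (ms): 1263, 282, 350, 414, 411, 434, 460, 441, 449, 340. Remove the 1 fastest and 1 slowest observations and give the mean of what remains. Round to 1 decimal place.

Sorted: 282, 340, 350, 411, 414, 434, 441, 449, 460, 1263
Drop lowest 1 (282) and highest 1 (1263)
Remaining (n=8): Σ = 3299, mean = 3299/8 = 412.375

412.4 ms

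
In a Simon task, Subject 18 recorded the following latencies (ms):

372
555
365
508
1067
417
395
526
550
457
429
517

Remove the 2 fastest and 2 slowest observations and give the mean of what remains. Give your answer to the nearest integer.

475 ms

Sorted: 365, 372, 395, 417, 429, 457, 508, 517, 526, 550, 555, 1067
Drop lowest 2 (365, 372) and highest 2 (555, 1067)
Remaining (n=8): Σ = 3799, mean = 3799/8 = 474.875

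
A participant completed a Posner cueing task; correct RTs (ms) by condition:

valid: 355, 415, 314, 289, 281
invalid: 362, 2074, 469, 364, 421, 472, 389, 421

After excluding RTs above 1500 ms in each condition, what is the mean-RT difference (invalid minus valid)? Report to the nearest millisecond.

83 ms

invalid: exclude 2074
M(valid) = 1654/5 = 330.800
M(invalid) = 2898/7 = 414.000
Difference = 414.000 − 330.800 = 83.200 ms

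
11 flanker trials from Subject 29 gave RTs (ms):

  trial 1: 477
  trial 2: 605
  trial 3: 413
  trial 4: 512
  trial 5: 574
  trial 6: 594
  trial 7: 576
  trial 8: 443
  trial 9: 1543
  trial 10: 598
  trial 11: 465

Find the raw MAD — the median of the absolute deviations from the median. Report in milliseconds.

Sorted: 413, 443, 465, 477, 512, 574, 576, 594, 598, 605, 1543 → median = 574
|x − 574|: 97, 31, 161, 62, 0, 20, 2, 131, 969, 24, 109
Sorted deviations: 0, 2, 20, 24, 31, 62, 97, 109, 131, 161, 969 → MAD = 62

62 ms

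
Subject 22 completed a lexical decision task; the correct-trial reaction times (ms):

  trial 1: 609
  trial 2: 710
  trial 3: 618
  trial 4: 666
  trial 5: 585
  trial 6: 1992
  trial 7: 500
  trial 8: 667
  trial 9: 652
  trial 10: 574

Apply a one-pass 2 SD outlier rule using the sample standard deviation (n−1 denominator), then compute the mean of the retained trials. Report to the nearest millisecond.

n = 10, ΣRT = 7573, M = 757.300
Σ(x−M)² = 1725186.10; s = √(1725186.10/9) = 437.821
Cutoffs: 757.300 ± 2·437.821 → [-118.3, 1632.9]
Outside: 1992 → excluded.
Retained (n=9): Σ = 5581, mean = 5581/9 = 620.111

620 ms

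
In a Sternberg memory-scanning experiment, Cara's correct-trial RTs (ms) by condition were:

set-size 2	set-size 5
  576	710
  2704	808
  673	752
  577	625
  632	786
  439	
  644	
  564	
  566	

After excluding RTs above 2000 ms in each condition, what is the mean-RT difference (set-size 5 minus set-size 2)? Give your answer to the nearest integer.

152 ms

set-size 2: exclude 2704
M(set-size 2) = 4671/8 = 583.875
M(set-size 5) = 3681/5 = 736.200
Difference = 736.200 − 583.875 = 152.325 ms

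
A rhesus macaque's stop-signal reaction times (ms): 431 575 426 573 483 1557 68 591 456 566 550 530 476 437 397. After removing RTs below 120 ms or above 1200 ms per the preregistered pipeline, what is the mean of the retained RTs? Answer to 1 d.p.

499.3 ms

Excluded: 68, 1557
Retained (n=13): Σ = 6491
Mean = 6491/13 = 499.3077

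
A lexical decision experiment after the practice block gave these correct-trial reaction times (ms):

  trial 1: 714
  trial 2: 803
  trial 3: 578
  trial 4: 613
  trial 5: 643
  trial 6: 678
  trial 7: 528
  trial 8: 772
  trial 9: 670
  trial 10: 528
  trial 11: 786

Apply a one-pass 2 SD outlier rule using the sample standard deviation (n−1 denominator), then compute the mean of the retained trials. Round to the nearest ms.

665 ms

n = 11, ΣRT = 7313, M = 664.818
Σ(x−M)² = 96023.64; s = √(96023.64/10) = 97.992
Cutoffs: 664.818 ± 2·97.992 → [468.8, 860.8]
No RTs fall outside the cutoffs; all 11 retained. Mean = 7313/11 = 664.818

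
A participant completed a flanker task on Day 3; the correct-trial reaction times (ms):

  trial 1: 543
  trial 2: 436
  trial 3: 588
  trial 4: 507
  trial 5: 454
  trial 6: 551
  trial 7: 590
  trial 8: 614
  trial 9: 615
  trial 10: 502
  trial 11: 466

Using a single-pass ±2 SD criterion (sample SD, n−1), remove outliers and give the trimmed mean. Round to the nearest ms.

n = 11, ΣRT = 5866, M = 533.273
Σ(x−M)² = 41758.18; s = √(41758.18/10) = 64.621
Cutoffs: 533.273 ± 2·64.621 → [404.0, 662.5]
No RTs fall outside the cutoffs; all 11 retained. Mean = 5866/11 = 533.273

533 ms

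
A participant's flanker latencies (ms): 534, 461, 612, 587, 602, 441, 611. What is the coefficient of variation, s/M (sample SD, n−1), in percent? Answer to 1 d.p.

13.2%

n = 7, Σ = 3848, M = 549.7143
Σ(x−M)² = 31695.429; s = √(31695.429/6) = 72.6813
CV = 72.6813 / 549.7143 = 0.13222 = 13.222%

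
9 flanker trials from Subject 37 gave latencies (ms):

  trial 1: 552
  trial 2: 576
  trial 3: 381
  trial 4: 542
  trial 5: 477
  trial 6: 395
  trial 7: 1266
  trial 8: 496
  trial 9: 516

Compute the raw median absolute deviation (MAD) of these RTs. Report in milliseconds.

Sorted: 381, 395, 477, 496, 516, 542, 552, 576, 1266 → median = 516
|x − 516|: 36, 60, 135, 26, 39, 121, 750, 20, 0
Sorted deviations: 0, 20, 26, 36, 39, 60, 121, 135, 750 → MAD = 39

39 ms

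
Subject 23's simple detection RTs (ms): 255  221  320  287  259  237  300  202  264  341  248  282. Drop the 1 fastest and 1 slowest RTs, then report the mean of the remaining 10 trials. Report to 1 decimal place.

267.3 ms

Sorted: 202, 221, 237, 248, 255, 259, 264, 282, 287, 300, 320, 341
Drop lowest 1 (202) and highest 1 (341)
Remaining (n=10): Σ = 2673, mean = 2673/10 = 267.300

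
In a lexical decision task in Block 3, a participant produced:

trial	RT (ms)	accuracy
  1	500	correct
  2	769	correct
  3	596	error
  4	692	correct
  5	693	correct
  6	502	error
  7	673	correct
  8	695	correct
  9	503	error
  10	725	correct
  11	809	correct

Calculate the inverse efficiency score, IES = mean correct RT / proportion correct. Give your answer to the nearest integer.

955 ms

Correct trials (n=8): 500, 769, 692, 693, 673, 695, 725, 809
Mean correct RT = 5556/8 = 694.5000 ms
Proportion correct = 8/11
IES = 694.5000 / (8/11) = 954.938 ms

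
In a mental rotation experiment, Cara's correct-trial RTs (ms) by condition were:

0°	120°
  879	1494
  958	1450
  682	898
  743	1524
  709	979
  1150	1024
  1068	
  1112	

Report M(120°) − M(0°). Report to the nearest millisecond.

316 ms

M(0°) = 7301/8 = 912.625
M(120°) = 7369/6 = 1228.167
Difference = 1228.167 − 912.625 = 315.542 ms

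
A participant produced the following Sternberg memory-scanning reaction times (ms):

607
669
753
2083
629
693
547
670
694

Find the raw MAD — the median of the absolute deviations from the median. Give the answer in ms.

41 ms

Sorted: 547, 607, 629, 669, 670, 693, 694, 753, 2083 → median = 670
|x − 670|: 63, 1, 83, 1413, 41, 23, 123, 0, 24
Sorted deviations: 0, 1, 23, 24, 41, 63, 83, 123, 1413 → MAD = 41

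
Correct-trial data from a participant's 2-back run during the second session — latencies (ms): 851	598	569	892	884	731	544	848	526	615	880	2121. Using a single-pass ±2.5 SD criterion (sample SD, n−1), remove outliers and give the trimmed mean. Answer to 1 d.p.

721.6 ms

n = 12, ΣRT = 10059, M = 838.250
Σ(x−M)² = 2028072.25; s = √(2028072.25/11) = 429.384
Cutoffs: 838.250 ± 2.5·429.384 → [-235.2, 1911.7]
Outside: 2121 → excluded.
Retained (n=11): Σ = 7938, mean = 7938/11 = 721.636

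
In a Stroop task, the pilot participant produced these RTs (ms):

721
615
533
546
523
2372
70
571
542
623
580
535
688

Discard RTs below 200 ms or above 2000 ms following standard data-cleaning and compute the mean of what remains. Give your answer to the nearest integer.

589 ms

Excluded: 70, 2372
Retained (n=11): Σ = 6477
Mean = 6477/11 = 588.8182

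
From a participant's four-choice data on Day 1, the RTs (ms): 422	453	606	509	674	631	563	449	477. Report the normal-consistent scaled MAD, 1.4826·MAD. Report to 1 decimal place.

Sorted: 422, 449, 453, 477, 509, 563, 606, 631, 674 → median = 509
|x − 509| sorted: 0, 32, 54, 56, 60, 87, 97, 122, 165 → MAD = 60
Robust SD ≈ 1.4826 × 60 = 88.956

89.0 ms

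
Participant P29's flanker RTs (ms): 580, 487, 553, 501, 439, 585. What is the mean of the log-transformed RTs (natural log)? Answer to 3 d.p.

6.257

ln(RT): 6.3630, 6.1883, 6.3154, 6.2166, 6.0845, 6.3716
Σ ln(RT) = 37.5394
Mean = 37.5394/6 = 6.25656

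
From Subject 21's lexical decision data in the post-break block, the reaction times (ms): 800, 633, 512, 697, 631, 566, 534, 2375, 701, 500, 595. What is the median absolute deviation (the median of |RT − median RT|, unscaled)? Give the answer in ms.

70 ms

Sorted: 500, 512, 534, 566, 595, 631, 633, 697, 701, 800, 2375 → median = 631
|x − 631|: 169, 2, 119, 66, 0, 65, 97, 1744, 70, 131, 36
Sorted deviations: 0, 2, 36, 65, 66, 70, 97, 119, 131, 169, 1744 → MAD = 70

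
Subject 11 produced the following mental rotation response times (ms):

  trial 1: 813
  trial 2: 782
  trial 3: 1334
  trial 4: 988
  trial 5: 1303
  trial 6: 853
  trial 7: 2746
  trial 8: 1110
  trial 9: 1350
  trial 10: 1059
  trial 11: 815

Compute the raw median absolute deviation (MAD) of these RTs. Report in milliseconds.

Sorted: 782, 813, 815, 853, 988, 1059, 1110, 1303, 1334, 1350, 2746 → median = 1059
|x − 1059|: 246, 277, 275, 71, 244, 206, 1687, 51, 291, 0, 244
Sorted deviations: 0, 51, 71, 206, 244, 244, 246, 275, 277, 291, 1687 → MAD = 244

244 ms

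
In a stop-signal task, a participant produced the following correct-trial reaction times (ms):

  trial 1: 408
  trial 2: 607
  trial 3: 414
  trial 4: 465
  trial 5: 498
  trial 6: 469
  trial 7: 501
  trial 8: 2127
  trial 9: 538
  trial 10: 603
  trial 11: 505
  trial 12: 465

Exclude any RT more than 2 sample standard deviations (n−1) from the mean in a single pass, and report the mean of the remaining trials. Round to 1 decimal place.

497.5 ms

n = 12, ΣRT = 7600, M = 633.333
Σ(x−M)² = 2476598.67; s = √(2476598.67/11) = 474.495
Cutoffs: 633.333 ± 2·474.495 → [-315.7, 1582.3]
Outside: 2127 → excluded.
Retained (n=11): Σ = 5473, mean = 5473/11 = 497.545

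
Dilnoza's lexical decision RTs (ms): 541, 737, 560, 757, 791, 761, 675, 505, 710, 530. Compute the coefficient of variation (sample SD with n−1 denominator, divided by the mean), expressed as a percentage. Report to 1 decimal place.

16.9%

n = 10, Σ = 6567, M = 656.7000
Σ(x−M)² = 110402.100; s = √(110402.100/9) = 110.7560
CV = 110.7560 / 656.7000 = 0.16866 = 16.866%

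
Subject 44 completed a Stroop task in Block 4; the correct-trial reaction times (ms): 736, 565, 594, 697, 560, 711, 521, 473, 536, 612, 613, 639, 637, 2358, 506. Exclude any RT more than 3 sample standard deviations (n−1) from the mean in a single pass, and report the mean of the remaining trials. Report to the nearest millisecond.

n = 15, ΣRT = 10758, M = 717.200
Σ(x−M)² = 2966118.40; s = √(2966118.40/14) = 460.289
Cutoffs: 717.200 ± 3·460.289 → [-663.7, 2098.1]
Outside: 2358 → excluded.
Retained (n=14): Σ = 8400, mean = 8400/14 = 600.000

600 ms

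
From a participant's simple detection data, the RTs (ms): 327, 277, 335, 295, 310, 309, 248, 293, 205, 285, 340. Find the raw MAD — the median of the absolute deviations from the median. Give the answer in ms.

Sorted: 205, 248, 277, 285, 293, 295, 309, 310, 327, 335, 340 → median = 295
|x − 295|: 32, 18, 40, 0, 15, 14, 47, 2, 90, 10, 45
Sorted deviations: 0, 2, 10, 14, 15, 18, 32, 40, 45, 47, 90 → MAD = 18

18 ms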